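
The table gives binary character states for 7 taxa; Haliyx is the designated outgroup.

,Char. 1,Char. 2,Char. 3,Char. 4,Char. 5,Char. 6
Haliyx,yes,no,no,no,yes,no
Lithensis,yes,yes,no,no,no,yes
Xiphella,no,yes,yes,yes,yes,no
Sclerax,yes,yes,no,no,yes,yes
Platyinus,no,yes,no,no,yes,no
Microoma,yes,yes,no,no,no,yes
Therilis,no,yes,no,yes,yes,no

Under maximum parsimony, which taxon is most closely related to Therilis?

Xiphella

Character polarity is set by the outgroup: the derived state is whichever differs from the outgroup's state, so for Char. 1, Char. 5 the derived state is 'no', and for the remaining characters it is 'yes'.
Char. 1 (derived state 'no') is shared by Platyinus, Therilis, and Xiphella — a synapomorphy uniting that clade.
Char. 2 (derived state 'yes') is shared by all ingroup taxa — unites the whole ingroup.
Char. 3 (derived state 'yes') is unique to Xiphella (autapomorphy; uninformative for grouping).
Only Therilis and Xiphella show the derived state 'yes' for Char. 4, supporting them as a clade.
Only Lithensis and Microoma show the derived state 'no' for Char. 5, supporting them as a clade.
Only Lithensis, Microoma, and Sclerax show the derived state 'yes' for Char. 6, supporting them as a clade.
Most parsimonious ingroup topology: (((Lithensis,Microoma),Sclerax),((Xiphella,Therilis),Platyinus)).
Therilis and Xiphella form a cherry on this tree, so they are sister taxa.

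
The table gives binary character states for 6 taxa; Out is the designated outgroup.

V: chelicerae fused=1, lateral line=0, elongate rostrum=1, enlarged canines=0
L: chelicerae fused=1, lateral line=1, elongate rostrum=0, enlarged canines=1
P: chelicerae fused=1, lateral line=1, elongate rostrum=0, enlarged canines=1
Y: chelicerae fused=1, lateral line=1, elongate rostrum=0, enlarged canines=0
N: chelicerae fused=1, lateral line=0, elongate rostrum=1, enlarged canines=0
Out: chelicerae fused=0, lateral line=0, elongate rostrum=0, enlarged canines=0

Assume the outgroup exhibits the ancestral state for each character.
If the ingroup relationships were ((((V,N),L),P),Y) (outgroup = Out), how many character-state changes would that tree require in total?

6

Map each character onto ((((V,N),L),P),Y) (rooted by Out) and count the minimum state changes it requires (Fitch parsimony):
chelicerae fused: 1; lateral line: 2; elongate rostrum: 1; enlarged canines: 2.
Total tree length = 6.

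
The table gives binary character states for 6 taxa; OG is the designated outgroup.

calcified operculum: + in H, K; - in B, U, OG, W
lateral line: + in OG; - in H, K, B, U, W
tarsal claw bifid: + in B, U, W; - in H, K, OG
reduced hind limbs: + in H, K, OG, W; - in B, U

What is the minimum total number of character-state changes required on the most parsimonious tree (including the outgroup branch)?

4

Character polarity is set by the outgroup: the derived state is whichever differs from the outgroup's state, so for lateral line, reduced hind limbs the derived state is '-', and for the remaining characters it is '+'.
calcified operculum: derived state '+' in H and K only — synapomorphy for {H, K}.
lateral line (derived state '-') is shared by all ingroup taxa — unites the whole ingroup.
tarsal claw bifid (derived state '+') is shared by B, U, and W — a synapomorphy uniting that clade.
reduced hind limbs (derived state '-') is shared by B and U — a synapomorphy uniting that clade.
Most parsimonious ingroup topology: ((W,(B,U)),(H,K)).
Changes per character on this tree: calcified operculum: 1; lateral line: 1; tarsal claw bifid: 1; reduced hind limbs: 1.
Total = 4.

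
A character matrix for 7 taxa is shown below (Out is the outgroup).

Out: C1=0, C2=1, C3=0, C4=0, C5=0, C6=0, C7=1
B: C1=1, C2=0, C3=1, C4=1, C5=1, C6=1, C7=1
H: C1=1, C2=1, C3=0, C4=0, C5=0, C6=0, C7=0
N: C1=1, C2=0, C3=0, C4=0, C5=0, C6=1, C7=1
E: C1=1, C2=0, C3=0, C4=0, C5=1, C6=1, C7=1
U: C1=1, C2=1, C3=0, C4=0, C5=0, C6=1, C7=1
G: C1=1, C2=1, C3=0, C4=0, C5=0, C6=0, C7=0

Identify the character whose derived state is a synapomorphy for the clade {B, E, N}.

Character polarity is set by the outgroup: the derived state is whichever differs from the outgroup's state, so for C2, C7 the derived state is '0', and for the remaining characters it is '1'.
All ingroup taxa share the derived state '1' for C1; it defines the ingroup but does not resolve relationships within it.
C2: derived state '0' in B, E, and N only — synapomorphy for {B, E, N}.
C3 (derived state '1') is unique to B (autapomorphy; uninformative for grouping).
C4 (derived state '1') is unique to B (autapomorphy; uninformative for grouping).
C5 (derived state '1') is shared by B and E — a synapomorphy uniting that clade.
C6: derived state '1' in B, E, N, and U only — synapomorphy for {B, E, N, U}.
C7: derived state '0' in G and H only — synapomorphy for {G, H}.
Most parsimonious ingroup topology: ((((B,E),N),U),(H,G)).
The clade {B, E, N} is supported by C2: its derived state '0' occurs in exactly those taxa and in no other taxon (including the outgroup).

C2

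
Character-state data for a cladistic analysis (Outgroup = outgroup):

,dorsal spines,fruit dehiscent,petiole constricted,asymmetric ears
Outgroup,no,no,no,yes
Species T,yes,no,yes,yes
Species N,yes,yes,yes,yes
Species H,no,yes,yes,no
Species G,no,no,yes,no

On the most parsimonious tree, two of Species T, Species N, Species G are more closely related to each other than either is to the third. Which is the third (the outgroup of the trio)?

Character polarity is set by the outgroup: the derived state is whichever differs from the outgroup's state, so for asymmetric ears the derived state is 'no', and for the remaining characters it is 'yes'.
Only Species N and Species T show the derived state 'yes' for dorsal spines, supporting them as a clade.
fruit dehiscent groups Species H and Species N, which is incompatible with the clades supported by the remaining characters; treating it as convergent (homoplasy) costs fewer steps than any alternative tree.
All ingroup taxa share the derived state 'yes' for petiole constricted; it defines the ingroup but does not resolve relationships within it.
Only Species G and Species H show the derived state 'no' for asymmetric ears, supporting them as a clade.
Most parsimonious ingroup topology: ((Species T,Species N),(Species G,Species H)).
Species N and Species T share a more recent common ancestor with each other than either does with Species G, so Species G is the least closely related of the three.

Species G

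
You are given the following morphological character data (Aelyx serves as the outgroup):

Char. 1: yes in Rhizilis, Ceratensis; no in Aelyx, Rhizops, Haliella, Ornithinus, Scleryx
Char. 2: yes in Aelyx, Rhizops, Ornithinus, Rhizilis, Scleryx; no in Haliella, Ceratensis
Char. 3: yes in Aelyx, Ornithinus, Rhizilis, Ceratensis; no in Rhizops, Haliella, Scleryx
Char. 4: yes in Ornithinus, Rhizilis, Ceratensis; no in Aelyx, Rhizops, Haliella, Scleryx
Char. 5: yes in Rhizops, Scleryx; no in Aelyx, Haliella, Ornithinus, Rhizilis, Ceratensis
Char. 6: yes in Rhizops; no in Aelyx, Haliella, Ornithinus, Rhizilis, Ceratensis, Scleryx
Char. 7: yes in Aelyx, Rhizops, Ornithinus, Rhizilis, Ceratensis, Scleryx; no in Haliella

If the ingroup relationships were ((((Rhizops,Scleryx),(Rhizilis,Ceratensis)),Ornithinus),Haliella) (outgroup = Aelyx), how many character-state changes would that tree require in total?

10

Map each character onto ((((Rhizops,Scleryx),(Rhizilis,Ceratensis)),Ornithinus),Haliella) (rooted by Aelyx) and count the minimum state changes it requires (Fitch parsimony):
Char. 1: 1; Char. 2: 2; Char. 3: 2; Char. 4: 2; Char. 5: 1; Char. 6: 1; Char. 7: 1.
Total tree length = 10.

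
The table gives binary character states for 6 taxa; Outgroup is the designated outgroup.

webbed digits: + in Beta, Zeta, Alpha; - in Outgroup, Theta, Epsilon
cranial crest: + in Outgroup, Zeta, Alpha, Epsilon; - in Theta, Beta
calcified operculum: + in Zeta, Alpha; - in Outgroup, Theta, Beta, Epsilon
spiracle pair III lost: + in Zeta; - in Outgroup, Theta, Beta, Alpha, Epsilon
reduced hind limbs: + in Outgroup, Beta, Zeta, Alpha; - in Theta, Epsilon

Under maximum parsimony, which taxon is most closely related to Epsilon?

Theta

Character polarity is set by the outgroup: the derived state is whichever differs from the outgroup's state, so for cranial crest, reduced hind limbs the derived state is '-', and for the remaining characters it is '+'.
Only Alpha, Beta, and Zeta show the derived state '+' for webbed digits, supporting them as a clade.
cranial crest groups Beta and Theta, which is incompatible with the clades supported by the remaining characters; treating it as convergent (homoplasy) costs fewer steps than any alternative tree.
calcified operculum: derived state '+' in Alpha and Zeta only — synapomorphy for {Alpha, Zeta}.
spiracle pair III lost (derived state '+') is unique to Zeta (autapomorphy; uninformative for grouping).
Only Epsilon and Theta show the derived state '-' for reduced hind limbs, supporting them as a clade.
Most parsimonious ingroup topology: ((Theta,Epsilon),(Beta,(Zeta,Alpha))).
Epsilon and Theta form a cherry on this tree, so they are sister taxa.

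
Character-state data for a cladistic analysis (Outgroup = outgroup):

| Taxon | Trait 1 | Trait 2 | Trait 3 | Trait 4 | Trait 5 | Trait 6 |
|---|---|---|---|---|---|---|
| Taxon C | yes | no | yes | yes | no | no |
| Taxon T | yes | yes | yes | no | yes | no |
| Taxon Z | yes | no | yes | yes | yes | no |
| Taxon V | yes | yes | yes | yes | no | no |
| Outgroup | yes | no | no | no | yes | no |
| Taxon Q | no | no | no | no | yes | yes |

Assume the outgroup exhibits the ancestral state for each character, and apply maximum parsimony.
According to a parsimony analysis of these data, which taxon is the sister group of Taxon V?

Taxon C

Character polarity is set by the outgroup: the derived state is whichever differs from the outgroup's state, so for Trait 1, Trait 5 the derived state is 'no', and for the remaining characters it is 'yes'.
Trait 1 (derived state 'no') is unique to Taxon Q (autapomorphy; uninformative for grouping).
Trait 2 groups Taxon T and Taxon V, which is incompatible with the clades supported by the remaining characters; treating it as convergent (homoplasy) costs fewer steps than any alternative tree.
Only Taxon C, Taxon T, Taxon V, and Taxon Z show the derived state 'yes' for Trait 3, supporting them as a clade.
Only Taxon C, Taxon V, and Taxon Z show the derived state 'yes' for Trait 4, supporting them as a clade.
Trait 5: derived state 'no' in Taxon C and Taxon V only — synapomorphy for {Taxon C, Taxon V}.
Trait 6 (derived state 'yes') is unique to Taxon Q (autapomorphy; uninformative for grouping).
Most parsimonious ingroup topology: ((((Taxon C,Taxon V),Taxon Z),Taxon T),Taxon Q).
Taxon V and Taxon C form a cherry on this tree, so they are sister taxa.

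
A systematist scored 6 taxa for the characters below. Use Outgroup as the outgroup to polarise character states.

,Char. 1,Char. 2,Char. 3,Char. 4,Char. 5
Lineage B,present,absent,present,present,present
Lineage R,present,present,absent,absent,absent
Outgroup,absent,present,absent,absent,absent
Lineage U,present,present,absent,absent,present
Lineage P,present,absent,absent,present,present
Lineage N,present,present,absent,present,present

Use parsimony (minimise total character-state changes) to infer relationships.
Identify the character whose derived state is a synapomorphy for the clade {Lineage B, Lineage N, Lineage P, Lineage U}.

Character polarity is set by the outgroup: the derived state is whichever differs from the outgroup's state, so for Char. 2 the derived state is 'absent', and for the remaining characters it is 'present'.
Char. 1 (derived state 'present') is shared by all ingroup taxa — unites the whole ingroup.
Only Lineage B and Lineage P show the derived state 'absent' for Char. 2, supporting them as a clade.
Char. 3: derived state 'present' in Lineage B only — an autapomorphy, so it tells us nothing about relationships among taxa.
Char. 4 (derived state 'present') is shared by Lineage B, Lineage N, and Lineage P — a synapomorphy uniting that clade.
Char. 5 (derived state 'present') is shared by Lineage B, Lineage N, Lineage P, and Lineage U — a synapomorphy uniting that clade.
Most parsimonious ingroup topology: ((Lineage U,(Lineage N,(Lineage P,Lineage B))),Lineage R).
The clade {Lineage B, Lineage N, Lineage P, Lineage U} is supported by Char. 5: its derived state 'present' occurs in exactly those taxa and in no other taxon (including the outgroup).

Char. 5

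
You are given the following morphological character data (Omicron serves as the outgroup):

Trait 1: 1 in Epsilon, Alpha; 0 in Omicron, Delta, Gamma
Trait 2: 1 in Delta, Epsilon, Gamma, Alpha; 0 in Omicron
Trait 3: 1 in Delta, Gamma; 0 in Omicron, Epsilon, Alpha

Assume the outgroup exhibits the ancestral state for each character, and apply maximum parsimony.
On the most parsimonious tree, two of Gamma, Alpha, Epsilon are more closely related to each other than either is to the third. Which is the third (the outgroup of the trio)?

The outgroup has state '0' for every character, so '1' is the derived state throughout.
Only Alpha and Epsilon show the derived state '1' for Trait 1, supporting them as a clade.
All ingroup taxa share the derived state '1' for Trait 2; it defines the ingroup but does not resolve relationships within it.
Only Delta and Gamma show the derived state '1' for Trait 3, supporting them as a clade.
Most parsimonious ingroup topology: ((Delta,Gamma),(Epsilon,Alpha)).
Epsilon and Alpha share a more recent common ancestor with each other than either does with Gamma, so Gamma is the least closely related of the three.

Gamma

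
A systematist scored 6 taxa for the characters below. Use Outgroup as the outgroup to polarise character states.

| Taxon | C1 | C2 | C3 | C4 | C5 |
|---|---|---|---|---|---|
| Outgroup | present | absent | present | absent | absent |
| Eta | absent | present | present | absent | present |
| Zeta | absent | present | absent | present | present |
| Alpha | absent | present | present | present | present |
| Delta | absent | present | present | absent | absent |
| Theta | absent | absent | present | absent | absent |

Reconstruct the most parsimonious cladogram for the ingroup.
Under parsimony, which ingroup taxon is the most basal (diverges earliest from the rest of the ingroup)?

Theta

Character polarity is set by the outgroup: the derived state is whichever differs from the outgroup's state, so for C1, C3 the derived state is 'absent', and for the remaining characters it is 'present'.
C1 (derived state 'absent') is shared by all ingroup taxa — unites the whole ingroup.
Only Alpha, Delta, Eta, and Zeta show the derived state 'present' for C2, supporting them as a clade.
C3 (derived state 'absent') is unique to Zeta (autapomorphy; uninformative for grouping).
C4: derived state 'present' in Alpha and Zeta only — synapomorphy for {Alpha, Zeta}.
Only Alpha, Eta, and Zeta show the derived state 'present' for C5, supporting them as a clade.
Most parsimonious ingroup topology: (((Eta,(Zeta,Alpha)),Delta),Theta).
Theta is sister to the clade containing all other ingroup taxa, so it is the earliest-diverging (most basal) ingroup lineage.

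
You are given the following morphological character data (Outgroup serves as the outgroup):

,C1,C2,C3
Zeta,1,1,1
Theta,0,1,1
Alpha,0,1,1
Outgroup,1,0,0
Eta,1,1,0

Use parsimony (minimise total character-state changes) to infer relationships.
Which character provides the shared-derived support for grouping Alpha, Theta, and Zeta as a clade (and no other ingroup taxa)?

Character polarity is set by the outgroup: the derived state is whichever differs from the outgroup's state, so for C1 the derived state is '0', and for the remaining characters it is '1'.
Only Alpha and Theta show the derived state '0' for C1, supporting them as a clade.
C2 (derived state '1') is shared by all ingroup taxa — unites the whole ingroup.
Only Alpha, Theta, and Zeta show the derived state '1' for C3, supporting them as a clade.
Most parsimonious ingroup topology: (((Alpha,Theta),Zeta),Eta).
The clade {Alpha, Theta, Zeta} is supported by C3: its derived state '1' occurs in exactly those taxa and in no other taxon (including the outgroup).

C3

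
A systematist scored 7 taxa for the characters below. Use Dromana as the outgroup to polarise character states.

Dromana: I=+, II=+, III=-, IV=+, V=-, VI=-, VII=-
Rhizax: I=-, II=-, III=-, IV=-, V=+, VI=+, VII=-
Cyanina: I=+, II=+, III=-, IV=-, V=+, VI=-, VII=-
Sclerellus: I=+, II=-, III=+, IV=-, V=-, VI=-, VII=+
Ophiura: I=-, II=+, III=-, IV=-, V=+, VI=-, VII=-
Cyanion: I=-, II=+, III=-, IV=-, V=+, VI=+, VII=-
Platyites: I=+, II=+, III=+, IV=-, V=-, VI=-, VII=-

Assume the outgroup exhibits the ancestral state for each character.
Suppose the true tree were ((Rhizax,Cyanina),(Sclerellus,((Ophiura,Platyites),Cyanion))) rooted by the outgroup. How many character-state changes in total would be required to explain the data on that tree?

14

Map each character onto ((Rhizax,Cyanina),(Sclerellus,((Ophiura,Platyites),Cyanion))) (rooted by Dromana) and count the minimum state changes it requires (Fitch parsimony):
I: 3; II: 2; III: 2; IV: 1; V: 3; VI: 2; VII: 1.
Total tree length = 14.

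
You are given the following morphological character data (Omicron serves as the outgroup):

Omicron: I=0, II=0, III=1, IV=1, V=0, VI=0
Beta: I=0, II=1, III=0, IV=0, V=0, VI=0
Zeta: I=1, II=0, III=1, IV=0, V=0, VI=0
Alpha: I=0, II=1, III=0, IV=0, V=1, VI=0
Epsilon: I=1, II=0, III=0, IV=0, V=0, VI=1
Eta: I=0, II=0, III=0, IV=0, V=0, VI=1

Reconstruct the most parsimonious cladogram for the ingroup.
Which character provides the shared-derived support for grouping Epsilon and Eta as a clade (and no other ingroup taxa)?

VI

Character polarity is set by the outgroup: the derived state is whichever differs from the outgroup's state, so for III, IV the derived state is '0', and for the remaining characters it is '1'.
I (state '1') occurs in Epsilon and Zeta but conflicts with the nesting implied by the other characters — most parsimoniously interpreted as homoplasy.
II: derived state '1' in Alpha and Beta only — synapomorphy for {Alpha, Beta}.
III (derived state '0') is shared by Alpha, Beta, Epsilon, and Eta — a synapomorphy uniting that clade.
All ingroup taxa share the derived state '0' for IV; it defines the ingroup but does not resolve relationships within it.
V (derived state '1') is unique to Alpha (autapomorphy; uninformative for grouping).
VI: derived state '1' in Epsilon and Eta only — synapomorphy for {Epsilon, Eta}.
Most parsimonious ingroup topology: (((Eta,Epsilon),(Alpha,Beta)),Zeta).
The clade {Epsilon, Eta} is supported by VI: its derived state '1' occurs in exactly those taxa and in no other taxon (including the outgroup).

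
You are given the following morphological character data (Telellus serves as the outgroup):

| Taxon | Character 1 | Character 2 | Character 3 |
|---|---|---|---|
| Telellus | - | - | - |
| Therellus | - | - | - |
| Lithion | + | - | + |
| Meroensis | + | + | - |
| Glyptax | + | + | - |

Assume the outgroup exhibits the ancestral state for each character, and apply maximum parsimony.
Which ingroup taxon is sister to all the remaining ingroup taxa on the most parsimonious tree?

Therellus

The outgroup has state '-' for every character, so '+' is the derived state throughout.
Only Glyptax, Lithion, and Meroensis show the derived state '+' for Character 1, supporting them as a clade.
Only Glyptax and Meroensis show the derived state '+' for Character 2, supporting them as a clade.
Character 3 (derived state '+') is unique to Lithion (autapomorphy; uninformative for grouping).
Most parsimonious ingroup topology: (Therellus,(Lithion,(Meroensis,Glyptax))).
Therellus is sister to the clade containing all other ingroup taxa, so it is the earliest-diverging (most basal) ingroup lineage.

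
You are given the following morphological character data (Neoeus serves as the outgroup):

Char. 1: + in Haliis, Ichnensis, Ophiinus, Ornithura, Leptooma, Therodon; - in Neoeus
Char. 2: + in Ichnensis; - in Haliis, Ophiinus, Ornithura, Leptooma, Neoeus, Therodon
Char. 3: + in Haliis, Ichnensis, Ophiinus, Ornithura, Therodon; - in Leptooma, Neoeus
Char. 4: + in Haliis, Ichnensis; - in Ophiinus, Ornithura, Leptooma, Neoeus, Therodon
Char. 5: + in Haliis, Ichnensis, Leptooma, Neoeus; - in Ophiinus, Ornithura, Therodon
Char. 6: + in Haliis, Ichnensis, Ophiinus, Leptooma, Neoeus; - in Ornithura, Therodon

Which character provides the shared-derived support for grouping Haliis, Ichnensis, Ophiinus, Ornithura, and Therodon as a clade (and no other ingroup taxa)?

Char. 3

Character polarity is set by the outgroup: the derived state is whichever differs from the outgroup's state, so for Char. 5, Char. 6 the derived state is '-', and for the remaining characters it is '+'.
Char. 1 (derived state '+') is shared by all ingroup taxa — unites the whole ingroup.
Char. 2 (derived state '+') is unique to Ichnensis (autapomorphy; uninformative for grouping).
Char. 3 (derived state '+') is shared by Haliis, Ichnensis, Ophiinus, Ornithura, and Therodon — a synapomorphy uniting that clade.
Only Haliis and Ichnensis show the derived state '+' for Char. 4, supporting them as a clade.
Char. 5: derived state '-' in Ophiinus, Ornithura, and Therodon only — synapomorphy for {Ophiinus, Ornithura, Therodon}.
Only Ornithura and Therodon show the derived state '-' for Char. 6, supporting them as a clade.
Most parsimonious ingroup topology: (Leptooma,((Haliis,Ichnensis),((Ornithura,Therodon),Ophiinus))).
The clade {Haliis, Ichnensis, Ophiinus, Ornithura, Therodon} is supported by Char. 3: its derived state '+' occurs in exactly those taxa and in no other taxon (including the outgroup).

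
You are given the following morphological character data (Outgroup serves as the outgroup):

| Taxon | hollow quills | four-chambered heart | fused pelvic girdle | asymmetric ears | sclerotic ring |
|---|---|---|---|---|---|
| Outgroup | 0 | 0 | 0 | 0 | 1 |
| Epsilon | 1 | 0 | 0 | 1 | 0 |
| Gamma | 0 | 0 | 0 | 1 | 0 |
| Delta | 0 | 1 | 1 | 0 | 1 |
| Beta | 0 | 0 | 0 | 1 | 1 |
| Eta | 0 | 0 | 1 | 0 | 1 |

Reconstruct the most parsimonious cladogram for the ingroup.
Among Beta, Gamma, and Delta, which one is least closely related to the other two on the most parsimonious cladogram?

Character polarity is set by the outgroup: the derived state is whichever differs from the outgroup's state, so for sclerotic ring the derived state is '0', and for the remaining characters it is '1'.
hollow quills (derived state '1') is unique to Epsilon (autapomorphy; uninformative for grouping).
four-chambered heart (derived state '1') is unique to Delta (autapomorphy; uninformative for grouping).
fused pelvic girdle: derived state '1' in Delta and Eta only — synapomorphy for {Delta, Eta}.
Only Beta, Epsilon, and Gamma show the derived state '1' for asymmetric ears, supporting them as a clade.
Only Epsilon and Gamma show the derived state '0' for sclerotic ring, supporting them as a clade.
Most parsimonious ingroup topology: (((Epsilon,Gamma),Beta),(Delta,Eta)).
Gamma and Beta share a more recent common ancestor with each other than either does with Delta, so Delta is the least closely related of the three.

Delta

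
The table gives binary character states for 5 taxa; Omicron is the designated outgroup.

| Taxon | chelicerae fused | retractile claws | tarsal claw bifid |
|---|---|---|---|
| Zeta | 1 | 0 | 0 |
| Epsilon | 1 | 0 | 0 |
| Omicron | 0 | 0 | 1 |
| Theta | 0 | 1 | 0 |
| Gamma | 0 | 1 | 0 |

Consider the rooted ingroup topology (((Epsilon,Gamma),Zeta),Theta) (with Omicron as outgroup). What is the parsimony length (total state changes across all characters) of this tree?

Map each character onto (((Epsilon,Gamma),Zeta),Theta) (rooted by Omicron) and count the minimum state changes it requires (Fitch parsimony):
chelicerae fused: 2; retractile claws: 2; tarsal claw bifid: 1.
Total tree length = 5.

5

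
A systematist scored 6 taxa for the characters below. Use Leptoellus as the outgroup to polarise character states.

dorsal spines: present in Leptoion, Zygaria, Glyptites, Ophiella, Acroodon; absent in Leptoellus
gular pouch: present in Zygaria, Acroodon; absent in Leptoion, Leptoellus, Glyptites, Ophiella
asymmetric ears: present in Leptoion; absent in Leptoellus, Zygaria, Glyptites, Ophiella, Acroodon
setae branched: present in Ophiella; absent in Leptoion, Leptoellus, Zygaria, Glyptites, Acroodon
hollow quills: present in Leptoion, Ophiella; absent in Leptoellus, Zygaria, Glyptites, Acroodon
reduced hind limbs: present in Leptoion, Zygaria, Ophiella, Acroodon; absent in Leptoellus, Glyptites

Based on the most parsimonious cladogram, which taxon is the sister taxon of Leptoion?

Ophiella

The outgroup has state 'absent' for every character, so 'present' is the derived state throughout.
All ingroup taxa share the derived state 'present' for dorsal spines; it defines the ingroup but does not resolve relationships within it.
Only Acroodon and Zygaria show the derived state 'present' for gular pouch, supporting them as a clade.
asymmetric ears (derived state 'present') is unique to Leptoion (autapomorphy; uninformative for grouping).
setae branched (derived state 'present') is unique to Ophiella (autapomorphy; uninformative for grouping).
hollow quills: derived state 'present' in Leptoion and Ophiella only — synapomorphy for {Leptoion, Ophiella}.
reduced hind limbs (derived state 'present') is shared by Acroodon, Leptoion, Ophiella, and Zygaria — a synapomorphy uniting that clade.
Most parsimonious ingroup topology: (((Zygaria,Acroodon),(Ophiella,Leptoion)),Glyptites).
Leptoion and Ophiella form a cherry on this tree, so they are sister taxa.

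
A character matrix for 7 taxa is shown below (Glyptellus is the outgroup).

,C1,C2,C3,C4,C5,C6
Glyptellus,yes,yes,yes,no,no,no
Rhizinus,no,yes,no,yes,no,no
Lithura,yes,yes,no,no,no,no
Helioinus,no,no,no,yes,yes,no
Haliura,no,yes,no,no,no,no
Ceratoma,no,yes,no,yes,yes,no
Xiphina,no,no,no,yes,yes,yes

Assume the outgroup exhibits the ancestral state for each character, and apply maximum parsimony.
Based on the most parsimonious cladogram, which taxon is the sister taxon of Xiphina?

Character polarity is set by the outgroup: the derived state is whichever differs from the outgroup's state, so for C1, C2, C3 the derived state is 'no', and for the remaining characters it is 'yes'.
C1 (derived state 'no') is shared by Ceratoma, Haliura, Helioinus, Rhizinus, and Xiphina — a synapomorphy uniting that clade.
Only Helioinus and Xiphina show the derived state 'no' for C2, supporting them as a clade.
All ingroup taxa share the derived state 'no' for C3; it defines the ingroup but does not resolve relationships within it.
Only Ceratoma, Helioinus, Rhizinus, and Xiphina show the derived state 'yes' for C4, supporting them as a clade.
Only Ceratoma, Helioinus, and Xiphina show the derived state 'yes' for C5, supporting them as a clade.
C6 (derived state 'yes') is unique to Xiphina (autapomorphy; uninformative for grouping).
Most parsimonious ingroup topology: (((Rhizinus,((Helioinus,Xiphina),Ceratoma)),Haliura),Lithura).
Xiphina and Helioinus form a cherry on this tree, so they are sister taxa.

Helioinus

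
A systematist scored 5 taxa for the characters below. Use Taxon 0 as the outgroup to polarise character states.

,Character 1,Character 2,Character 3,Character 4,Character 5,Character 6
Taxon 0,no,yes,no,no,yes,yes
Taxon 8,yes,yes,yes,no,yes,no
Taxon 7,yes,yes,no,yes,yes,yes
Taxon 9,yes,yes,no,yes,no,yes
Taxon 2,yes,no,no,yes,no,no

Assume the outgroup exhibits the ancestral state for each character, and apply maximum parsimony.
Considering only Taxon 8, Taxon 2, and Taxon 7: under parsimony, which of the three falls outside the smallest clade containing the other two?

Character polarity is set by the outgroup: the derived state is whichever differs from the outgroup's state, so for Character 2, Character 5, Character 6 the derived state is 'no', and for the remaining characters it is 'yes'.
All ingroup taxa share the derived state 'yes' for Character 1; it defines the ingroup but does not resolve relationships within it.
Character 2 (derived state 'no') is unique to Taxon 2 (autapomorphy; uninformative for grouping).
Character 3 (derived state 'yes') is unique to Taxon 8 (autapomorphy; uninformative for grouping).
Character 4 (derived state 'yes') is shared by Taxon 2, Taxon 7, and Taxon 9 — a synapomorphy uniting that clade.
Only Taxon 2 and Taxon 9 show the derived state 'no' for Character 5, supporting them as a clade.
Character 6 (state 'no') occurs in Taxon 2 and Taxon 8 but conflicts with the nesting implied by the other characters — most parsimoniously interpreted as homoplasy.
Most parsimonious ingroup topology: (Taxon 8,(Taxon 7,(Taxon 9,Taxon 2))).
Taxon 7 and Taxon 2 share a more recent common ancestor with each other than either does with Taxon 8, so Taxon 8 is the least closely related of the three.

Taxon 8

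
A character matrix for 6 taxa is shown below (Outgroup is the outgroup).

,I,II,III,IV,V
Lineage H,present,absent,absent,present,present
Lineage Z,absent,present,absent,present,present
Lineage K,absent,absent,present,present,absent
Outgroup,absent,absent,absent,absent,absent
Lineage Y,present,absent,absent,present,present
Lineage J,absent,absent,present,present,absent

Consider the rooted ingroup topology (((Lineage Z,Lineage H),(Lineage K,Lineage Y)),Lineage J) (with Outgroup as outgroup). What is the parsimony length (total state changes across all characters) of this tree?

Map each character onto (((Lineage Z,Lineage H),(Lineage K,Lineage Y)),Lineage J) (rooted by Outgroup) and count the minimum state changes it requires (Fitch parsimony):
I: 2; II: 1; III: 2; IV: 1; V: 2.
Total tree length = 8.

8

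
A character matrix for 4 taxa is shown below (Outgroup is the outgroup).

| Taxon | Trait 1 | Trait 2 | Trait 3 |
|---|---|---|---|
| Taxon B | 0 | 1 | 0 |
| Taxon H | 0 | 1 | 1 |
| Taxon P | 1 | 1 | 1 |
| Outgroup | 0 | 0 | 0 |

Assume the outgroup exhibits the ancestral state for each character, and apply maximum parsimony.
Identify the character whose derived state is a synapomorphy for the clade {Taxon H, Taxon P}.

Trait 3

The outgroup has state '0' for every character, so '1' is the derived state throughout.
Trait 1: derived state '1' in Taxon P only — an autapomorphy, so it tells us nothing about relationships among taxa.
All ingroup taxa share the derived state '1' for Trait 2; it defines the ingroup but does not resolve relationships within it.
Trait 3 (derived state '1') is shared by Taxon H and Taxon P — a synapomorphy uniting that clade.
Most parsimonious ingroup topology: (Taxon B,(Taxon H,Taxon P)).
The clade {Taxon H, Taxon P} is supported by Trait 3: its derived state '1' occurs in exactly those taxa and in no other taxon (including the outgroup).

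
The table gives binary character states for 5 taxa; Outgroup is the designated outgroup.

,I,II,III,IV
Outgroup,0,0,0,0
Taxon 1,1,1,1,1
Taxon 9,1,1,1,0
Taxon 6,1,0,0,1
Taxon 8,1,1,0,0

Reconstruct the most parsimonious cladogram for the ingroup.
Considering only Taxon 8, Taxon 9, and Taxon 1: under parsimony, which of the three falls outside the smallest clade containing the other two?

Taxon 8

The outgroup has state '0' for every character, so '1' is the derived state throughout.
All ingroup taxa share the derived state '1' for I; it defines the ingroup but does not resolve relationships within it.
II (derived state '1') is shared by Taxon 1, Taxon 8, and Taxon 9 — a synapomorphy uniting that clade.
III: derived state '1' in Taxon 1 and Taxon 9 only — synapomorphy for {Taxon 1, Taxon 9}.
IV groups Taxon 1 and Taxon 6, which is incompatible with the clades supported by the remaining characters; treating it as convergent (homoplasy) costs fewer steps than any alternative tree.
Most parsimonious ingroup topology: (((Taxon 1,Taxon 9),Taxon 8),Taxon 6).
Taxon 1 and Taxon 9 share a more recent common ancestor with each other than either does with Taxon 8, so Taxon 8 is the least closely related of the three.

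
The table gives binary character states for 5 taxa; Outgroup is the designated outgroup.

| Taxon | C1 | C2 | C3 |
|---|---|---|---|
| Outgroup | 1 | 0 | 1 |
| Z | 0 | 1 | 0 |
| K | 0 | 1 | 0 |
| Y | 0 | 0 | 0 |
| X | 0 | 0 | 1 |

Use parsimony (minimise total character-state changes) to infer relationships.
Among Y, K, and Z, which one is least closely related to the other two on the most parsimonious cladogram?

Y

Character polarity is set by the outgroup: the derived state is whichever differs from the outgroup's state, so for C1, C3 the derived state is '0', and for the remaining characters it is '1'.
All ingroup taxa share the derived state '0' for C1; it defines the ingroup but does not resolve relationships within it.
C2 (derived state '1') is shared by K and Z — a synapomorphy uniting that clade.
C3 (derived state '0') is shared by K, Y, and Z — a synapomorphy uniting that clade.
Most parsimonious ingroup topology: (((Z,K),Y),X).
Z and K share a more recent common ancestor with each other than either does with Y, so Y is the least closely related of the three.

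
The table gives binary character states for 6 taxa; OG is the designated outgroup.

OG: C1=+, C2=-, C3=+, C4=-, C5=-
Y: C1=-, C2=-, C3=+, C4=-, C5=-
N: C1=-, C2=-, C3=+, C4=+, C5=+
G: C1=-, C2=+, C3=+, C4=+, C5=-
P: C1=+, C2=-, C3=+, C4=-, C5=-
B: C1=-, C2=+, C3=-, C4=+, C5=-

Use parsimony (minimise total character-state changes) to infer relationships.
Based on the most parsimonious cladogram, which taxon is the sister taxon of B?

G

Character polarity is set by the outgroup: the derived state is whichever differs from the outgroup's state, so for C1, C3 the derived state is '-', and for the remaining characters it is '+'.
C1: derived state '-' in B, G, N, and Y only — synapomorphy for {B, G, N, Y}.
C2: derived state '+' in B and G only — synapomorphy for {B, G}.
C3 (derived state '-') is unique to B (autapomorphy; uninformative for grouping).
Only B, G, and N show the derived state '+' for C4, supporting them as a clade.
C5: derived state '+' in N only — an autapomorphy, so it tells us nothing about relationships among taxa.
Most parsimonious ingroup topology: ((Y,(N,(G,B))),P).
B and G form a cherry on this tree, so they are sister taxa.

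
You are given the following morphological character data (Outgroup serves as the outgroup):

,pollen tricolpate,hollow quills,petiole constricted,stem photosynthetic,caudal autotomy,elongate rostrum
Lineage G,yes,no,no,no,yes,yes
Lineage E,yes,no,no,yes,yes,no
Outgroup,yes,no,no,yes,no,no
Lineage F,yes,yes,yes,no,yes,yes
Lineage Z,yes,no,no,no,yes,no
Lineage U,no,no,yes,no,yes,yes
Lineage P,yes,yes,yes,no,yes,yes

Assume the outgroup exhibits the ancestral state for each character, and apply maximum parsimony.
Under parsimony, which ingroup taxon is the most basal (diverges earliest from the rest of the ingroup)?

Lineage E

Character polarity is set by the outgroup: the derived state is whichever differs from the outgroup's state, so for pollen tricolpate, stem photosynthetic the derived state is 'no', and for the remaining characters it is 'yes'.
pollen tricolpate (derived state 'no') is unique to Lineage U (autapomorphy; uninformative for grouping).
Only Lineage F and Lineage P show the derived state 'yes' for hollow quills, supporting them as a clade.
petiole constricted: derived state 'yes' in Lineage F, Lineage P, and Lineage U only — synapomorphy for {Lineage F, Lineage P, Lineage U}.
stem photosynthetic (derived state 'no') is shared by Lineage F, Lineage G, Lineage P, Lineage U, and Lineage Z — a synapomorphy uniting that clade.
All ingroup taxa share the derived state 'yes' for caudal autotomy; it defines the ingroup but does not resolve relationships within it.
elongate rostrum (derived state 'yes') is shared by Lineage F, Lineage G, Lineage P, and Lineage U — a synapomorphy uniting that clade.
Most parsimonious ingroup topology: (((((Lineage F,Lineage P),Lineage U),Lineage G),Lineage Z),Lineage E).
Lineage E is sister to the clade containing all other ingroup taxa, so it is the earliest-diverging (most basal) ingroup lineage.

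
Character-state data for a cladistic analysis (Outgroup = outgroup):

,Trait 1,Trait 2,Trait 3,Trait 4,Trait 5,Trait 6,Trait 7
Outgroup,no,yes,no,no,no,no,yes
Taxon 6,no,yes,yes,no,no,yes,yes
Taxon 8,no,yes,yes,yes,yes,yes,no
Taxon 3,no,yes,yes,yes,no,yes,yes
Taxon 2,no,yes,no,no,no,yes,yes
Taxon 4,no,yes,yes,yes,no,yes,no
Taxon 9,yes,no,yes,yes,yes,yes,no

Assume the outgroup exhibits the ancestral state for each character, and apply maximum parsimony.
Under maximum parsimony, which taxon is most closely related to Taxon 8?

Character polarity is set by the outgroup: the derived state is whichever differs from the outgroup's state, so for Trait 2, Trait 7 the derived state is 'no', and for the remaining characters it is 'yes'.
Trait 1 (derived state 'yes') is unique to Taxon 9 (autapomorphy; uninformative for grouping).
Trait 2: derived state 'no' in Taxon 9 only — an autapomorphy, so it tells us nothing about relationships among taxa.
Trait 3 (derived state 'yes') is shared by Taxon 3, Taxon 4, Taxon 6, Taxon 8, and Taxon 9 — a synapomorphy uniting that clade.
Trait 4 (derived state 'yes') is shared by Taxon 3, Taxon 4, Taxon 8, and Taxon 9 — a synapomorphy uniting that clade.
Trait 5: derived state 'yes' in Taxon 8 and Taxon 9 only — synapomorphy for {Taxon 8, Taxon 9}.
Trait 6 (derived state 'yes') is shared by all ingroup taxa — unites the whole ingroup.
Only Taxon 4, Taxon 8, and Taxon 9 show the derived state 'no' for Trait 7, supporting them as a clade.
Most parsimonious ingroup topology: ((Taxon 6,(((Taxon 8,Taxon 9),Taxon 4),Taxon 3)),Taxon 2).
Taxon 8 and Taxon 9 form a cherry on this tree, so they are sister taxa.

Taxon 9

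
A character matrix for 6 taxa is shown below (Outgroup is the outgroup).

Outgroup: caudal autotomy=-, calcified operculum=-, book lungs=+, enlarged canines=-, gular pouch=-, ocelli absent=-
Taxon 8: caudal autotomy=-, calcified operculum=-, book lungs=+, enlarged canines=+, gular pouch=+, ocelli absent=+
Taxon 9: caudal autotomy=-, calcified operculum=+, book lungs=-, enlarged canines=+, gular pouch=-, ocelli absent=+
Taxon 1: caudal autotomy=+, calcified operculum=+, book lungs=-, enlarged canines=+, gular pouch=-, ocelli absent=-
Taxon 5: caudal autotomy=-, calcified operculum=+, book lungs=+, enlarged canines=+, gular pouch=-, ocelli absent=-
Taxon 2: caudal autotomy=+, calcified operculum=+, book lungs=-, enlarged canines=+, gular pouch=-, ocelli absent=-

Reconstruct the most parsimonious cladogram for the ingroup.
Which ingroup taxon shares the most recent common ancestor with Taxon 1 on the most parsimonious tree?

Taxon 2

Character polarity is set by the outgroup: the derived state is whichever differs from the outgroup's state, so for book lungs the derived state is '-', and for the remaining characters it is '+'.
Only Taxon 1 and Taxon 2 show the derived state '+' for caudal autotomy, supporting them as a clade.
calcified operculum (derived state '+') is shared by Taxon 1, Taxon 2, Taxon 5, and Taxon 9 — a synapomorphy uniting that clade.
book lungs (derived state '-') is shared by Taxon 1, Taxon 2, and Taxon 9 — a synapomorphy uniting that clade.
All ingroup taxa share the derived state '+' for enlarged canines; it defines the ingroup but does not resolve relationships within it.
gular pouch (derived state '+') is unique to Taxon 8 (autapomorphy; uninformative for grouping).
ocelli absent groups Taxon 8 and Taxon 9, which is incompatible with the clades supported by the remaining characters; treating it as convergent (homoplasy) costs fewer steps than any alternative tree.
Most parsimonious ingroup topology: (Taxon 8,((Taxon 9,(Taxon 1,Taxon 2)),Taxon 5)).
Taxon 1 and Taxon 2 form a cherry on this tree, so they are sister taxa.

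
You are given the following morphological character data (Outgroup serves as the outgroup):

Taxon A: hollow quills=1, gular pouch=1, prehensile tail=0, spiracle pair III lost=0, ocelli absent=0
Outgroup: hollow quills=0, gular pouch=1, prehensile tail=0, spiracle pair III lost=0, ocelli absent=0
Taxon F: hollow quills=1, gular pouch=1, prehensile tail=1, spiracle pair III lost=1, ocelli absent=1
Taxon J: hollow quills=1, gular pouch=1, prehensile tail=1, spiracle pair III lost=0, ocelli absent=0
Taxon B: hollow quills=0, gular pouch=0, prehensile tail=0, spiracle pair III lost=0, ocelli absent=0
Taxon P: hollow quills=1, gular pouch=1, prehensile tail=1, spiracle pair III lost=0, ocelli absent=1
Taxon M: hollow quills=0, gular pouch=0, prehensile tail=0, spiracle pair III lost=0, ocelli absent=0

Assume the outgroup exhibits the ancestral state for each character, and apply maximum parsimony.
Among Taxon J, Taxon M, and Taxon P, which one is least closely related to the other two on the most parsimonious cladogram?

Character polarity is set by the outgroup: the derived state is whichever differs from the outgroup's state, so for gular pouch the derived state is '0', and for the remaining characters it is '1'.
Only Taxon A, Taxon F, Taxon J, and Taxon P show the derived state '1' for hollow quills, supporting them as a clade.
gular pouch: derived state '0' in Taxon B and Taxon M only — synapomorphy for {Taxon B, Taxon M}.
prehensile tail: derived state '1' in Taxon F, Taxon J, and Taxon P only — synapomorphy for {Taxon F, Taxon J, Taxon P}.
spiracle pair III lost (derived state '1') is unique to Taxon F (autapomorphy; uninformative for grouping).
Only Taxon F and Taxon P show the derived state '1' for ocelli absent, supporting them as a clade.
Most parsimonious ingroup topology: ((Taxon M,Taxon B),(((Taxon P,Taxon F),Taxon J),Taxon A)).
Taxon J and Taxon P share a more recent common ancestor with each other than either does with Taxon M, so Taxon M is the least closely related of the three.

Taxon M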